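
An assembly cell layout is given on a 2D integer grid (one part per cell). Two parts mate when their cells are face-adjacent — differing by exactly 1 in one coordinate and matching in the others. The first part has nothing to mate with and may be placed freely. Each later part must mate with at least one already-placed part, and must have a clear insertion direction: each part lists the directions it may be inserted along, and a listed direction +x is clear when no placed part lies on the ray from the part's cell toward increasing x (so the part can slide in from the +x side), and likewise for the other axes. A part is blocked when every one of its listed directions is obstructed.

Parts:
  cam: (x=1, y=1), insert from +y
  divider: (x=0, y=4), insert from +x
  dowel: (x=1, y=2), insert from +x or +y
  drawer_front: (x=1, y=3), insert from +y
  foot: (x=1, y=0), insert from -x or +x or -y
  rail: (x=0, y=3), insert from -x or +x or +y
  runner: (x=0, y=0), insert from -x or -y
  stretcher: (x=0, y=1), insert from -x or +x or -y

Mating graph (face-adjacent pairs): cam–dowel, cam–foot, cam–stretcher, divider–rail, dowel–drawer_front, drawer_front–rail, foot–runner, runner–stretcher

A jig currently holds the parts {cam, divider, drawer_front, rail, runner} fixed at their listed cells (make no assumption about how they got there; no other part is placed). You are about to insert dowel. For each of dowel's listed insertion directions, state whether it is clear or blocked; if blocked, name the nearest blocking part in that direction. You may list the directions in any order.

+x: clear; +y: blocked by drawer_front

+x: ray from dowel(1, 2) has no placed part ⇒ clear
+y: nearest on ray is drawer_front@(1, 3) ⇒ blocked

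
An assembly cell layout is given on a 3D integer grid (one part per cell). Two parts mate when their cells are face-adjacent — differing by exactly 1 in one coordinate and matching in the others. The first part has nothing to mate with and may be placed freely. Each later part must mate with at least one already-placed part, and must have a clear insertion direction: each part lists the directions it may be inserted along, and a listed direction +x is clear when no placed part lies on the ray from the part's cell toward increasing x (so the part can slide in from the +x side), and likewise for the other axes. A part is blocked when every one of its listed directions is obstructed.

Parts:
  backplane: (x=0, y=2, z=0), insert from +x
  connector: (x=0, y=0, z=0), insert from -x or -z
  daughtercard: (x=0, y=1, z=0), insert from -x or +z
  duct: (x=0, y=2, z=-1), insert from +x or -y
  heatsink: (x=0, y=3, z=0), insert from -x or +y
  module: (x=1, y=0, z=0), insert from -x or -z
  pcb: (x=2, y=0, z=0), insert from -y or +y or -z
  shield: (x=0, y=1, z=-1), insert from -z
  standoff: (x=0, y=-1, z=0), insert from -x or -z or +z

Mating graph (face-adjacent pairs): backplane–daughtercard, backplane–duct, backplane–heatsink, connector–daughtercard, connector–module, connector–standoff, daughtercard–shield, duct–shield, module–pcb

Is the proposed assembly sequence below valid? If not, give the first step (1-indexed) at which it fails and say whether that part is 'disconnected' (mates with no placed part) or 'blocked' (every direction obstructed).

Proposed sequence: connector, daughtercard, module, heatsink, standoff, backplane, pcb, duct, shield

1. connector@(0, 0, 0) [-x clear] — {connector}
2. daughtercard@(0, 1, 0) [-x clear] — {connector, daughtercard}
3. module@(1, 0, 0) [-z clear] — {connector, daughtercard, module}
4. heatsink@(0, 3, 0) — no placed neighbour ⇒ disconnected

Invalid at step 4 (disconnected)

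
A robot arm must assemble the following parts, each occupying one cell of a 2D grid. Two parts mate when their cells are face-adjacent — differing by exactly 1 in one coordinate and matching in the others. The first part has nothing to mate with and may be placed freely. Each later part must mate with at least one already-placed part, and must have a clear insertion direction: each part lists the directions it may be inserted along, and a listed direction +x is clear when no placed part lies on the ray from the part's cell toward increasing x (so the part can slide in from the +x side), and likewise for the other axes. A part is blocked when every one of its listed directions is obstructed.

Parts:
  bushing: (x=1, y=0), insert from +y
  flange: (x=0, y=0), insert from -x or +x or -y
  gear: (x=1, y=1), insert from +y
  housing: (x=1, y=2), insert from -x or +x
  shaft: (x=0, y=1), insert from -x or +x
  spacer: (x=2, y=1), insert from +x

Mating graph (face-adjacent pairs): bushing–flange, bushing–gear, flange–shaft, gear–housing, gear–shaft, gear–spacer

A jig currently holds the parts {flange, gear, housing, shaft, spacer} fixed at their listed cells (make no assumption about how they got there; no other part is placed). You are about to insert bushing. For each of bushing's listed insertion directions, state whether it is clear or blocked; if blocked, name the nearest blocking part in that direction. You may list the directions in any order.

+y: nearest on ray is gear@(1, 1) ⇒ blocked

+y: blocked by gear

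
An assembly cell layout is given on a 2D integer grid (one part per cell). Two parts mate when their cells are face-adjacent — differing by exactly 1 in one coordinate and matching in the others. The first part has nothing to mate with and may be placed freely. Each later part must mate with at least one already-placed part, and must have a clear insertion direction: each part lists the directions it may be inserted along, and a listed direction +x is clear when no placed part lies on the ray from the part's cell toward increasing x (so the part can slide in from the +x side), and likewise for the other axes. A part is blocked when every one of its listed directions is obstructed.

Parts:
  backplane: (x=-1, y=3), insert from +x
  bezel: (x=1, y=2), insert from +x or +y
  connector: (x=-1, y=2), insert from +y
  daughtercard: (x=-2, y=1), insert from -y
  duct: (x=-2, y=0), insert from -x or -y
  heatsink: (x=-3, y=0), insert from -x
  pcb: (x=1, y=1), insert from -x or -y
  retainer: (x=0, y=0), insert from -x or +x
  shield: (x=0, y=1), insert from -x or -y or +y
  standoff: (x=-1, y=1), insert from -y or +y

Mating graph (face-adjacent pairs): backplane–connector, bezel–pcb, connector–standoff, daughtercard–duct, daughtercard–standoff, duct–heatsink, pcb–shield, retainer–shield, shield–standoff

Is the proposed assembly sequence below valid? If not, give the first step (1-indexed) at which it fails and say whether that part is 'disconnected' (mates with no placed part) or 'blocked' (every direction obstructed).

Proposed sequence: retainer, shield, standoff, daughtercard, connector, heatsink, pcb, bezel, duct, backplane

Invalid at step 6 (disconnected)

1. retainer@(0, 0) [-x clear] — {retainer}
2. shield@(0, 1) [-x clear] — {retainer, shield}
3. standoff@(-1, 1) [-y clear] — {retainer, shield, standoff}
4. daughtercard@(-2, 1) [-y clear] — {daughtercard, retainer, shield, standoff}
5. connector@(-1, 2) [+y clear] — {connector, daughtercard, retainer, shield, standoff}
6. heatsink@(-3, 0) — no placed neighbour ⇒ disconnected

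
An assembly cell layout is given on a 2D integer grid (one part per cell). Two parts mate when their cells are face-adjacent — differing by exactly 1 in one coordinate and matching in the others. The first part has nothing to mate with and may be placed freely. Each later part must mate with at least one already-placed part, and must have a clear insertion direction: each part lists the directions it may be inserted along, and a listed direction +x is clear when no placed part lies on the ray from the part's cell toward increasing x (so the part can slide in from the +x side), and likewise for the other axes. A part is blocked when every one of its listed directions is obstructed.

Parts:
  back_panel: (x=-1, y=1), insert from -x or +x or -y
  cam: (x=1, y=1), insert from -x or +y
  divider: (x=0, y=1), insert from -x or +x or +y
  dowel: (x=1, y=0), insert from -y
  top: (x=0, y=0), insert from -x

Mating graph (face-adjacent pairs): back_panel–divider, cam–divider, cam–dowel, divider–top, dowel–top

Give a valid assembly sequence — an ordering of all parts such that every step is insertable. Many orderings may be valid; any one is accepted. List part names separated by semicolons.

1. dowel@(1, 0) [-y clear] — {dowel}
2. cam@(1, 1) [-x clear] — {cam, dowel}
3. divider@(0, 1) [-x clear] — {cam, divider, dowel}
4. back_panel@(-1, 1) [-x clear] — {back_panel, cam, divider, dowel}
5. top@(0, 0) [-x clear] — {back_panel, cam, divider, dowel, top}

dowel; cam; divider; back_panel; top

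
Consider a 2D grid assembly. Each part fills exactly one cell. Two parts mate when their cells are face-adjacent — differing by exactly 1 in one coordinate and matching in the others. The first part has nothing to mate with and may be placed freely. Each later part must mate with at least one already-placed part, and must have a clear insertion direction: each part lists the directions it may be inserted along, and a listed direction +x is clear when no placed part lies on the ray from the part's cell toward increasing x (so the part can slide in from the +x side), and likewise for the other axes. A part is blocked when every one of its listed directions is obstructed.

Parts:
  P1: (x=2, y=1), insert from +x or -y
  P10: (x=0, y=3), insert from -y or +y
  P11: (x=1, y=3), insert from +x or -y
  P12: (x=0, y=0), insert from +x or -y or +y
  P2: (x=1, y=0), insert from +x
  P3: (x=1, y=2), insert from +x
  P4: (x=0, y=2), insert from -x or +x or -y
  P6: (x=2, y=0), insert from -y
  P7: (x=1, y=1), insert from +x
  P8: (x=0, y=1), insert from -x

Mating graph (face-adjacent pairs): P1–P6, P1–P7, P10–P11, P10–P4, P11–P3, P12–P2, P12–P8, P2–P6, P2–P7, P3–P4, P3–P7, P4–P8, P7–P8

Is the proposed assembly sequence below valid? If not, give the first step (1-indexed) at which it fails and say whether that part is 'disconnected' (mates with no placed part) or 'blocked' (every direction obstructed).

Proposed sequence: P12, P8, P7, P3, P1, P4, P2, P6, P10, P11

1. P12@(0, 0) [+x clear] — {P12}
2. P8@(0, 1) [-x clear] — {P12, P8}
3. P7@(1, 1) [+x clear] — {P12, P7, P8}
4. P3@(1, 2) [+x clear] — {P12, P3, P7, P8}
5. P1@(2, 1) [+x clear] — {P1, P12, P3, P7, P8}
6. P4@(0, 2) [-x clear] — {P1, P12, P3, P4, P7, P8}
7. P2@(1, 0) [+x clear] — {P1, P12, P2, P3, P4, P7, P8}
8. P6@(2, 0) [-y clear] — {P1, P12, P2, P3, P4, P6, P7, P8}
9. P10@(0, 3) [+y clear] — {P1, P10, P12, P2, P3, P4, P6, P7, P8}
10. P11@(1, 3) [+x clear] — {P1, P10, P11, P12, P2, P3, P4, P6, P7, P8}

Valid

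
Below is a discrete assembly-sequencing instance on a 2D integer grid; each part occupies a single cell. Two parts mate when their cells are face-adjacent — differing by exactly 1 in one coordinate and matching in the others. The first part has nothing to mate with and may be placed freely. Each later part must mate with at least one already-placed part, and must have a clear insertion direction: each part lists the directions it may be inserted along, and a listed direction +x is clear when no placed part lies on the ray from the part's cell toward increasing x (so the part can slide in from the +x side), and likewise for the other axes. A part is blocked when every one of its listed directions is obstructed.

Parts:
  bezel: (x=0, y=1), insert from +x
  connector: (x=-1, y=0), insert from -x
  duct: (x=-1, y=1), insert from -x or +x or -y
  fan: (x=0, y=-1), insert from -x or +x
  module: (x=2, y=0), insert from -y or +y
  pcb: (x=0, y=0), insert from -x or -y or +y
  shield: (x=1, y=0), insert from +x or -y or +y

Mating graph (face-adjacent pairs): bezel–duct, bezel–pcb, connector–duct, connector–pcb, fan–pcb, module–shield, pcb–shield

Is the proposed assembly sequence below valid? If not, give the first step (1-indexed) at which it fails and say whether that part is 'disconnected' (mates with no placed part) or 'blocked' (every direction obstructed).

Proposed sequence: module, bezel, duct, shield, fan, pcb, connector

Invalid at step 2 (disconnected)

1. module@(2, 0) [-y clear] — {module}
2. bezel@(0, 1) — no placed neighbour ⇒ disconnected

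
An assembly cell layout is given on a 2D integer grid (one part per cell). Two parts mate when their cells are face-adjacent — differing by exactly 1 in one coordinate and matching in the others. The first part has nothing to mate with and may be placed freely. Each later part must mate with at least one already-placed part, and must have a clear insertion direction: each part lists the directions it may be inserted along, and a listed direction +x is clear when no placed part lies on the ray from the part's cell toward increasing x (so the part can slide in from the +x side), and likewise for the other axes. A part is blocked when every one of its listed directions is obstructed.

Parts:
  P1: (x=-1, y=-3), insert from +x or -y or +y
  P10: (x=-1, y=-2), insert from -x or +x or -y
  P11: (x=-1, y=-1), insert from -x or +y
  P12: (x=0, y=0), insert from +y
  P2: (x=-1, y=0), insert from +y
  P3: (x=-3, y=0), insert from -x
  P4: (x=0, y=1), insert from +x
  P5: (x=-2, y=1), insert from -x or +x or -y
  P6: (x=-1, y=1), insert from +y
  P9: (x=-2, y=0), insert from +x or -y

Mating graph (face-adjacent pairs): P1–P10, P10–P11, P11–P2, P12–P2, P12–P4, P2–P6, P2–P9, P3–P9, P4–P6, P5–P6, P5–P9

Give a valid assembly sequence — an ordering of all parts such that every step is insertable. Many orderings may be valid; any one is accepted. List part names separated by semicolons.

P11; P10; P1; P2; P12; P4; P6; P5; P9; P3

1. P11@(-1, -1) [-x clear] — {P11}
2. P10@(-1, -2) [-x clear] — {P10, P11}
3. P1@(-1, -3) [+x clear] — {P1, P10, P11}
4. P2@(-1, 0) [+y clear] — {P1, P10, P11, P2}
5. P12@(0, 0) [+y clear] — {P1, P10, P11, P12, P2}
6. P4@(0, 1) [+x clear] — {P1, P10, P11, P12, P2, P4}
7. P6@(-1, 1) [+y clear] — {P1, P10, P11, P12, P2, P4, P6}
8. P5@(-2, 1) [-x clear] — {P1, P10, P11, P12, P2, P4, P5, P6}
9. P9@(-2, 0) [-y clear] — {P1, P10, P11, P12, P2, P4, P5, P6, P9}
10. P3@(-3, 0) [-x clear] — {P1, P10, P11, P12, P2, P3, P4, P5, P6, P9}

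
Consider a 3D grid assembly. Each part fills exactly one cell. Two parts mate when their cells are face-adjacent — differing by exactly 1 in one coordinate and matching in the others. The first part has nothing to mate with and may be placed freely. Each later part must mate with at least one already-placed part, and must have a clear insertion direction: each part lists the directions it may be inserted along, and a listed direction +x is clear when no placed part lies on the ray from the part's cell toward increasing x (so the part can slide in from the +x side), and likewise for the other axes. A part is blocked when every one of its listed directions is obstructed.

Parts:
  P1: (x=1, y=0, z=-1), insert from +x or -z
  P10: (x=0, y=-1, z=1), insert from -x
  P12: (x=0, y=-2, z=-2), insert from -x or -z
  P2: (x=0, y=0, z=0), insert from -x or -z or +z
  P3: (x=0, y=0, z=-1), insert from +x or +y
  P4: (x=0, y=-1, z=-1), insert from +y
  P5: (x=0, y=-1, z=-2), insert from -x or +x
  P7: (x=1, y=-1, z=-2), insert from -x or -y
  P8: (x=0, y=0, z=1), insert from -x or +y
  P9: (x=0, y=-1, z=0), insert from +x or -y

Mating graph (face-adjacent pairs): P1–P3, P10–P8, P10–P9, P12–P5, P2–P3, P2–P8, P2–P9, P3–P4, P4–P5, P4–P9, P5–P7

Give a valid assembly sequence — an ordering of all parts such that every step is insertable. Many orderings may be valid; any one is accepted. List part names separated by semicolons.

1. P4@(0, -1, -1) [+y clear] — {P4}
2. P3@(0, 0, -1) [+x clear] — {P3, P4}
3. P1@(1, 0, -1) [+x clear] — {P1, P3, P4}
4. P9@(0, -1, 0) [+x clear] — {P1, P3, P4, P9}
5. P10@(0, -1, 1) [-x clear] — {P1, P10, P3, P4, P9}
6. P8@(0, 0, 1) [-x clear] — {P1, P10, P3, P4, P8, P9}
7. P2@(0, 0, 0) [-x clear] — {P1, P10, P2, P3, P4, P8, P9}
8. P5@(0, -1, -2) [-x clear] — {P1, P10, P2, P3, P4, P5, P8, P9}
9. P7@(1, -1, -2) [-y clear] — {P1, P10, P2, P3, P4, P5, P7, P8, P9}
10. P12@(0, -2, -2) [-x clear] — {P1, P10, P12, P2, P3, P4, P5, P7, P8, P9}

P4; P3; P1; P9; P10; P8; P2; P5; P7; P12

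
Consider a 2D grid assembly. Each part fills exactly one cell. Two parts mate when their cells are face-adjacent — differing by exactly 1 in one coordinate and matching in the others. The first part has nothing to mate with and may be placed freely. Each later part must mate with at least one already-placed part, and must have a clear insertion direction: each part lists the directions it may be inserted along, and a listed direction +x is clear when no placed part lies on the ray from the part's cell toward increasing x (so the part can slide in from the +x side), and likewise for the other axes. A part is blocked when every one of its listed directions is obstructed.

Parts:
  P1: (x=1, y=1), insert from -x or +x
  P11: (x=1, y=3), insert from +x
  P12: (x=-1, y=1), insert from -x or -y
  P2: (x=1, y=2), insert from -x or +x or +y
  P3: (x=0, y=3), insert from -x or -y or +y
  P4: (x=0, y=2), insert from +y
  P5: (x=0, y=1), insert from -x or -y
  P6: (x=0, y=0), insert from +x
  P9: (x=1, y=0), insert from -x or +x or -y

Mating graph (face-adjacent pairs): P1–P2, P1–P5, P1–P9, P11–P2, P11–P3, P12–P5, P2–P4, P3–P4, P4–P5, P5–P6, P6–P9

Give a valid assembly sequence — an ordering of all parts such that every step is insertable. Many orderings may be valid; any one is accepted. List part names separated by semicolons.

P1; P5; P6; P12; P2; P11; P4; P3; P9

1. P1@(1, 1) [-x clear] — {P1}
2. P5@(0, 1) [-x clear] — {P1, P5}
3. P6@(0, 0) [+x clear] — {P1, P5, P6}
4. P12@(-1, 1) [-x clear] — {P1, P12, P5, P6}
5. P2@(1, 2) [-x clear] — {P1, P12, P2, P5, P6}
6. P11@(1, 3) [+x clear] — {P1, P11, P12, P2, P5, P6}
7. P4@(0, 2) [+y clear] — {P1, P11, P12, P2, P4, P5, P6}
8. P3@(0, 3) [-x clear] — {P1, P11, P12, P2, P3, P4, P5, P6}
9. P9@(1, 0) [+x clear] — {P1, P11, P12, P2, P3, P4, P5, P6, P9}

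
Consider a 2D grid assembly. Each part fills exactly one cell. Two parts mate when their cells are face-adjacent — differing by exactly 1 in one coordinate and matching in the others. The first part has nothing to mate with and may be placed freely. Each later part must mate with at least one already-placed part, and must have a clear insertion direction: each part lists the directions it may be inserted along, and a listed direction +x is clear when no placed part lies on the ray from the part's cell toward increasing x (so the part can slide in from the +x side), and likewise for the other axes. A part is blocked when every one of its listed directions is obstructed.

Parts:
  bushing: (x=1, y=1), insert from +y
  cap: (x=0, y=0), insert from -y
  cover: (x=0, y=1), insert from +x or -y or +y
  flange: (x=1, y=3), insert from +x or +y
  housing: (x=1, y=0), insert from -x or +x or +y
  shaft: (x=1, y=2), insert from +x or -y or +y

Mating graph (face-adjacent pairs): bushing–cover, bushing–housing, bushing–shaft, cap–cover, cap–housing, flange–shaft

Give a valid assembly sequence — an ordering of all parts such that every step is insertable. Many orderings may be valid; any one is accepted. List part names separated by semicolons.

1. housing@(1, 0) [-x clear] — {housing}
2. cap@(0, 0) [-y clear] — {cap, housing}
3. cover@(0, 1) [+x clear] — {cap, cover, housing}
4. bushing@(1, 1) [+y clear] — {bushing, cap, cover, housing}
5. shaft@(1, 2) [+x clear] — {bushing, cap, cover, housing, shaft}
6. flange@(1, 3) [+x clear] — {bushing, cap, cover, flange, housing, shaft}

housing; cap; cover; bushing; shaft; flange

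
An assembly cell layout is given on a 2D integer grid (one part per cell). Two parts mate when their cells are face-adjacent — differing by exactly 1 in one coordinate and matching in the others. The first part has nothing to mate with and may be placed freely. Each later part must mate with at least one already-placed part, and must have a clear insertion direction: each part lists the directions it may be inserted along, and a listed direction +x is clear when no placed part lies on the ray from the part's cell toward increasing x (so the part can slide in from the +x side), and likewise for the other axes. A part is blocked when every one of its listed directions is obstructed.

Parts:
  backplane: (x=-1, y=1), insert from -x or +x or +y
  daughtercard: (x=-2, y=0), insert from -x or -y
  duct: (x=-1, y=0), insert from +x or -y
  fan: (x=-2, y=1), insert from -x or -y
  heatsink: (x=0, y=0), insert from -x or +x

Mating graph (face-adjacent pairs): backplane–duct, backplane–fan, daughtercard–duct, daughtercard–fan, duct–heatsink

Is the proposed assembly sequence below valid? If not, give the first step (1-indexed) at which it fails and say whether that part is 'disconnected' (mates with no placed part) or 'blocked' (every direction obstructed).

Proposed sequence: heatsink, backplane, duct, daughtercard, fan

Invalid at step 2 (disconnected)

1. heatsink@(0, 0) [-x clear] — {heatsink}
2. backplane@(-1, 1) — no placed neighbour ⇒ disconnected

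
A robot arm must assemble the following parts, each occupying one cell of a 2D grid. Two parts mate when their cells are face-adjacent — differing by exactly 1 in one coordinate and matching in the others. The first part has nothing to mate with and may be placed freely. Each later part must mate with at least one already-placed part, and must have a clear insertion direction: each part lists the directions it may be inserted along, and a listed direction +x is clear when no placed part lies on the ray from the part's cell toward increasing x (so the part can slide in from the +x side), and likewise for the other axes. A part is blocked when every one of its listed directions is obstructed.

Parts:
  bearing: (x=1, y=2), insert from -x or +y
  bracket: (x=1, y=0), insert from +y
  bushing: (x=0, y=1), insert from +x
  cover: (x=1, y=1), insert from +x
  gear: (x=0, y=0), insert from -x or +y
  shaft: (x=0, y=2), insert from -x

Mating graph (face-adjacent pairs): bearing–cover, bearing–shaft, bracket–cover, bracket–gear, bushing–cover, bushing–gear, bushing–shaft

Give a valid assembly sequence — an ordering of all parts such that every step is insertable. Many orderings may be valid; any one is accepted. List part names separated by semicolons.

1. bushing@(0, 1) [+x clear] — {bushing}
2. gear@(0, 0) [-x clear] — {bushing, gear}
3. bracket@(1, 0) [+y clear] — {bracket, bushing, gear}
4. cover@(1, 1) [+x clear] — {bracket, bushing, cover, gear}
5. bearing@(1, 2) [-x clear] — {bearing, bracket, bushing, cover, gear}
6. shaft@(0, 2) [-x clear] — {bearing, bracket, bushing, cover, gear, shaft}

bushing; gear; bracket; cover; bearing; shaft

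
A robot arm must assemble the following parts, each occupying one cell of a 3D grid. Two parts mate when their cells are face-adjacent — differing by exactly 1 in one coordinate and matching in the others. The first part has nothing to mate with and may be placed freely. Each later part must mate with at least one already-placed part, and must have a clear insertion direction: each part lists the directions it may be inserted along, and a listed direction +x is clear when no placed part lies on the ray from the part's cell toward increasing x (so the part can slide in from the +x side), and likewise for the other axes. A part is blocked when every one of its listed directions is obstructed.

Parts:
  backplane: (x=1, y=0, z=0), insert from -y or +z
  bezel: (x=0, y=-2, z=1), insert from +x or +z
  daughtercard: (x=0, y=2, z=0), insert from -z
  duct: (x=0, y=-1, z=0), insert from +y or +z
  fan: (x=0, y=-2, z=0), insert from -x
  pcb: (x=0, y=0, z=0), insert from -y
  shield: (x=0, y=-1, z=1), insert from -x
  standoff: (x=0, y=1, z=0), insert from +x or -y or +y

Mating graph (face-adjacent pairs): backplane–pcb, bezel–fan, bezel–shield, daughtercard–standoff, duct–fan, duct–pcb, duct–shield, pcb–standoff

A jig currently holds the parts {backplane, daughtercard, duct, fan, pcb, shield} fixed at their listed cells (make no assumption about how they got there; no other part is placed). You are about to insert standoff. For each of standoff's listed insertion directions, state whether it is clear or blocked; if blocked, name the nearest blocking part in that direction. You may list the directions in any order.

+x: clear; +y: blocked by daughtercard; -y: blocked by pcb

+x: ray from standoff(0, 1, 0) has no placed part ⇒ clear
-y: nearest on ray is pcb@(0, 0, 0) ⇒ blocked
+y: nearest on ray is daughtercard@(0, 2, 0) ⇒ blocked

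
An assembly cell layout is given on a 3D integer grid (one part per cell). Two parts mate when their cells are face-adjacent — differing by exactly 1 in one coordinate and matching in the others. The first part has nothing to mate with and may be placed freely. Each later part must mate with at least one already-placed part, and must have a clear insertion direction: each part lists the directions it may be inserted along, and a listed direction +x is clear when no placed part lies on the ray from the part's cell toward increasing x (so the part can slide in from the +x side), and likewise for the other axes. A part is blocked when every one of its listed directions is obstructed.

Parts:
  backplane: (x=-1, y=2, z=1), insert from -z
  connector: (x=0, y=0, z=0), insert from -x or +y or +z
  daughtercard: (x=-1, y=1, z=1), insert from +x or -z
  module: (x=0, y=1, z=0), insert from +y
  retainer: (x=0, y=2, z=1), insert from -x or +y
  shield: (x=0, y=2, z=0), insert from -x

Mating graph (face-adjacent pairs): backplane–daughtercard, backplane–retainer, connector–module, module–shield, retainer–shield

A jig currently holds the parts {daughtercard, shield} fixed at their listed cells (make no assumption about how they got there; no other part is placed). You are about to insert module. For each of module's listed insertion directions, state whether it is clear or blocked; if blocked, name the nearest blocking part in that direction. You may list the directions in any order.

+y: blocked by shield

+y: nearest on ray is shield@(0, 2, 0) ⇒ blocked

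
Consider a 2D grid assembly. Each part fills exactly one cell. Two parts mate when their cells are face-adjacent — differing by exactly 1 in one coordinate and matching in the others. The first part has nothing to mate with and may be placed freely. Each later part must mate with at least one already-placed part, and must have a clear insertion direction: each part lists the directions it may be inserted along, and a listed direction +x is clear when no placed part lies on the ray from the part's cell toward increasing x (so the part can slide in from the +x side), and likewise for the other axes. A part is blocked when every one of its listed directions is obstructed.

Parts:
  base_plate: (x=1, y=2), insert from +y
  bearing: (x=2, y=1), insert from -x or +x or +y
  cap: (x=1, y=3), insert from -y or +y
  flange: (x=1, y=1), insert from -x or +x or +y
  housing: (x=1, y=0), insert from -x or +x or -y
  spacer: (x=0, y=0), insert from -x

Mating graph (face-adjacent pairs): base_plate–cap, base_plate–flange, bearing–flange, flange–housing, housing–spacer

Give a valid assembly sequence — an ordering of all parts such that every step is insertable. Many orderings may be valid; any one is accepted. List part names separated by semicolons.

1. spacer@(0, 0) [-x clear] — {spacer}
2. housing@(1, 0) [+x clear] — {housing, spacer}
3. flange@(1, 1) [-x clear] — {flange, housing, spacer}
4. bearing@(2, 1) [+x clear] — {bearing, flange, housing, spacer}
5. base_plate@(1, 2) [+y clear] — {base_plate, bearing, flange, housing, spacer}
6. cap@(1, 3) [+y clear] — {base_plate, bearing, cap, flange, housing, spacer}

spacer; housing; flange; bearing; base_plate; cap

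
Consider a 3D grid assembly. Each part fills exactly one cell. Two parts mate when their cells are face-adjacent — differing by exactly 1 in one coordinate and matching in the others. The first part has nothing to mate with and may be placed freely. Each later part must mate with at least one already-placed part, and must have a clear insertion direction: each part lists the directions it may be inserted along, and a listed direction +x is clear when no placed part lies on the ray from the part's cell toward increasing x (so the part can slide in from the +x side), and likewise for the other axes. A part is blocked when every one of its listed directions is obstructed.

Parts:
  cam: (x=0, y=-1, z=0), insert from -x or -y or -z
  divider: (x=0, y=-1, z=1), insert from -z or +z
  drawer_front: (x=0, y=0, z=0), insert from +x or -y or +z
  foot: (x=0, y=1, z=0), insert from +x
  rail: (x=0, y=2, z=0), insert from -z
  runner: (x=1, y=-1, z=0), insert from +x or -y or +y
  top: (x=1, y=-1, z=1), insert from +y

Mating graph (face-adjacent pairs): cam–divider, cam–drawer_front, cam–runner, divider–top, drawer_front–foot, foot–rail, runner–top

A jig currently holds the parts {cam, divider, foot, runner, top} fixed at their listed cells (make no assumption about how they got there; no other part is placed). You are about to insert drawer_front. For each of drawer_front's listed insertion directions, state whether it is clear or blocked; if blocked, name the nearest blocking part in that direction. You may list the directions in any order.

+x: ray from drawer_front(0, 0, 0) has no placed part ⇒ clear
-y: nearest on ray is cam@(0, -1, 0) ⇒ blocked
+z: ray from drawer_front(0, 0, 0) has no placed part ⇒ clear

+x: clear; +z: clear; -y: blocked by cam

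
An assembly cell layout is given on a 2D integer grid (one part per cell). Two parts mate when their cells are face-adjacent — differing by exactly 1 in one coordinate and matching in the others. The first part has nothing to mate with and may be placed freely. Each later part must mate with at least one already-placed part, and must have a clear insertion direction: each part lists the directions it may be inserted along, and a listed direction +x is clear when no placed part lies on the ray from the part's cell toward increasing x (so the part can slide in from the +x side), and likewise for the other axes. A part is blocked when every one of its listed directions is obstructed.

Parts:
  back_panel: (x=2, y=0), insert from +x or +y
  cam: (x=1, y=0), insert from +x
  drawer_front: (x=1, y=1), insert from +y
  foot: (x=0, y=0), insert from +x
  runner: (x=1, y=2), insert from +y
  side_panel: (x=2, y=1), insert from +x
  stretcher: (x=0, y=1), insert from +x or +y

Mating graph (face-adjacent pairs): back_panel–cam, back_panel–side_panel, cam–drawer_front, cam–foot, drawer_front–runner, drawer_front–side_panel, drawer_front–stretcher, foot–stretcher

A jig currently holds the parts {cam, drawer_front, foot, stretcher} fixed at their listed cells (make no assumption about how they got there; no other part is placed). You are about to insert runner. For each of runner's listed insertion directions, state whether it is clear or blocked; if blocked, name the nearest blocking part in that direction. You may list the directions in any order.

+y: clear

+y: ray from runner(1, 2) has no placed part ⇒ clear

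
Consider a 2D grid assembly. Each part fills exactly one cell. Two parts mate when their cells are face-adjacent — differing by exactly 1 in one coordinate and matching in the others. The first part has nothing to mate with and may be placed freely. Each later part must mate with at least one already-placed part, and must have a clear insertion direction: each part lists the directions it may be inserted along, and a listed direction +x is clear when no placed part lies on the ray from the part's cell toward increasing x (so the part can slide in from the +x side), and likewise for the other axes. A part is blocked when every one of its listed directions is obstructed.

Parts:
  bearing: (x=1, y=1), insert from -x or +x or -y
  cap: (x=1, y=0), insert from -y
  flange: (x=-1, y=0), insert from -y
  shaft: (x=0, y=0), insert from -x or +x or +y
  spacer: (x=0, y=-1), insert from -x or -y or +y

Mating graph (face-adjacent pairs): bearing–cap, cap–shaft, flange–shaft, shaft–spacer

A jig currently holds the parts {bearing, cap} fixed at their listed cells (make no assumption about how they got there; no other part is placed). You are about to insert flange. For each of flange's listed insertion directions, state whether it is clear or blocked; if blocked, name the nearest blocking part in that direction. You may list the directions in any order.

-y: ray from flange(-1, 0) has no placed part ⇒ clear

-y: clear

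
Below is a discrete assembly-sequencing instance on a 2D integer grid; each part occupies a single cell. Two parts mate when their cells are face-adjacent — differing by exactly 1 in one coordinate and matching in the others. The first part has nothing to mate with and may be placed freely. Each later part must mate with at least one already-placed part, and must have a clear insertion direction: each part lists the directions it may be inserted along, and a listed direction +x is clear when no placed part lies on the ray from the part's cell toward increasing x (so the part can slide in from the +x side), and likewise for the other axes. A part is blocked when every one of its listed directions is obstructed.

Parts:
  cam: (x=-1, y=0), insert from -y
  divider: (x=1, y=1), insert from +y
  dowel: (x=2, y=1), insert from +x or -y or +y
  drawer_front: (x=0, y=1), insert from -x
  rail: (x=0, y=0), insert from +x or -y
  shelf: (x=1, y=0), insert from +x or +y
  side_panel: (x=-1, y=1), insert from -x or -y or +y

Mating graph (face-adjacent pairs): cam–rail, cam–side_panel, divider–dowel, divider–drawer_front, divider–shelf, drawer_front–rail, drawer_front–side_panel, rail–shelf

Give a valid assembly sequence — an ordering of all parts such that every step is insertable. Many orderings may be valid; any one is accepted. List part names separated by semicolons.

drawer_front; rail; cam; side_panel; divider; shelf; dowel

1. drawer_front@(0, 1) [-x clear] — {drawer_front}
2. rail@(0, 0) [+x clear] — {drawer_front, rail}
3. cam@(-1, 0) [-y clear] — {cam, drawer_front, rail}
4. side_panel@(-1, 1) [-x clear] — {cam, drawer_front, rail, side_panel}
5. divider@(1, 1) [+y clear] — {cam, divider, drawer_front, rail, side_panel}
6. shelf@(1, 0) [+x clear] — {cam, divider, drawer_front, rail, shelf, side_panel}
7. dowel@(2, 1) [+x clear] — {cam, divider, dowel, drawer_front, rail, shelf, side_panel}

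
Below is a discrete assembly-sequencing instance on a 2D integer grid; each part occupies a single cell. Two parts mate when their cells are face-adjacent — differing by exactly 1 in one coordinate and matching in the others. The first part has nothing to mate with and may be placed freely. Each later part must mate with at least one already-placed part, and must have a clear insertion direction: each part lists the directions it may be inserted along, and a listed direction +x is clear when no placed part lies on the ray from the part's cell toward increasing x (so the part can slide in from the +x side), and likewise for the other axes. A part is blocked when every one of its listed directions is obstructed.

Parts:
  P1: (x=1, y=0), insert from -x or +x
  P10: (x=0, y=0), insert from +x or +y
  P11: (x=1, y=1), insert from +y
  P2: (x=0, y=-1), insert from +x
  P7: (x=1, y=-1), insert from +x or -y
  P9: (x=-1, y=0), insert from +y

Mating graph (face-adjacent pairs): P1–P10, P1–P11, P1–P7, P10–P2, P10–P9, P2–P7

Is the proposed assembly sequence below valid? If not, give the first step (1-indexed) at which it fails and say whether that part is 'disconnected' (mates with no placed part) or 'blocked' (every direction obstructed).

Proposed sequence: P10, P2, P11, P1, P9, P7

1. P10@(0, 0) [+x clear] — {P10}
2. P2@(0, -1) [+x clear] — {P10, P2}
3. P11@(1, 1) — no placed neighbour ⇒ disconnected

Invalid at step 3 (disconnected)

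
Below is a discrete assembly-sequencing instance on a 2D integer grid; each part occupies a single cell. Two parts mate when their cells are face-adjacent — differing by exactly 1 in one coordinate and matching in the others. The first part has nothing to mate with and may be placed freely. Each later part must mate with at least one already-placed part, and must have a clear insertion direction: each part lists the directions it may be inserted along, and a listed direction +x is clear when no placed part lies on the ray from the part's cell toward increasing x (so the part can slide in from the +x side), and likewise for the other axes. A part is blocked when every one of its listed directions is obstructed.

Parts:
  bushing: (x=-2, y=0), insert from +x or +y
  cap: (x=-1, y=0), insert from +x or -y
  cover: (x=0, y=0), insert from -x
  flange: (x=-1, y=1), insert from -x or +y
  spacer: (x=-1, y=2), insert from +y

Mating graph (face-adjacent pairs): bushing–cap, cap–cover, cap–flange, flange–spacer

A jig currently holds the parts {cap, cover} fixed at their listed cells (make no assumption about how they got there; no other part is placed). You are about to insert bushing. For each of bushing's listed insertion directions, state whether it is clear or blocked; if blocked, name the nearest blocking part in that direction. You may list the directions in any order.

+x: nearest on ray is cap@(-1, 0) ⇒ blocked
+y: ray from bushing(-2, 0) has no placed part ⇒ clear

+x: blocked by cap; +y: clear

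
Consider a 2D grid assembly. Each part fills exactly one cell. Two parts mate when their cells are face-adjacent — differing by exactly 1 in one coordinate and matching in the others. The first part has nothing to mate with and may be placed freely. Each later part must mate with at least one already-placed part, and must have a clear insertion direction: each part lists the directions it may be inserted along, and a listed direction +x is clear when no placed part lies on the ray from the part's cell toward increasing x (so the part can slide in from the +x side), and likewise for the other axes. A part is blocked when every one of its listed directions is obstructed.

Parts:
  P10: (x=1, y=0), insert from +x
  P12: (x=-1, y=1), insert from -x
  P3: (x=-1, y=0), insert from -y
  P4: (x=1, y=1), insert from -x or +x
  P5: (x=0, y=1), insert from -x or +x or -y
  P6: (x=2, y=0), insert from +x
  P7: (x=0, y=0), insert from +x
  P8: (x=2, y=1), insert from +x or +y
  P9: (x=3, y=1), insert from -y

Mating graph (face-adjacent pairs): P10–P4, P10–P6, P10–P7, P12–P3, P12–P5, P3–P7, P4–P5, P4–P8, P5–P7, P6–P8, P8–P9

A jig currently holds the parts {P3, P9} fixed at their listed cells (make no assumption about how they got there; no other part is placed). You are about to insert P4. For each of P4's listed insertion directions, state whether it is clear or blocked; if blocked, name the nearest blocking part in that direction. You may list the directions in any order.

-x: ray from P4(1, 1) has no placed part ⇒ clear
+x: nearest on ray is P9@(3, 1) ⇒ blocked

+x: blocked by P9; -x: clear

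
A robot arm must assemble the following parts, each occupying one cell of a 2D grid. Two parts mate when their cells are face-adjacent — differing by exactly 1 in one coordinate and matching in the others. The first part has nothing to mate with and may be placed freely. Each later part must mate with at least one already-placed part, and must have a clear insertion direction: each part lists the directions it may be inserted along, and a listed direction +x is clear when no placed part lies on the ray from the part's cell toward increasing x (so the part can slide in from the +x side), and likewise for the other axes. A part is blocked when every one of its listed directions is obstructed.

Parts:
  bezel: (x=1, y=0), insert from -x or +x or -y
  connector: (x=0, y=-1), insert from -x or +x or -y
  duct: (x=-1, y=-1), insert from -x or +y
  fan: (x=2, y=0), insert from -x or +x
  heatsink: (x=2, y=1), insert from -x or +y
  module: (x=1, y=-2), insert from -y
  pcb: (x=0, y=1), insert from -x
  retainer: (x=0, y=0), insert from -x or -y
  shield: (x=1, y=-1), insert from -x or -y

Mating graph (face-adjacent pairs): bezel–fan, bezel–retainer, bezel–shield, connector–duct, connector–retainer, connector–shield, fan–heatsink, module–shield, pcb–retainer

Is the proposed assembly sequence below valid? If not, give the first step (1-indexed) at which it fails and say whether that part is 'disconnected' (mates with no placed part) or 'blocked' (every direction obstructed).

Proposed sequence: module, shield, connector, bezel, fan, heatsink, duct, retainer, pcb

1. module@(1, -2) [-y clear] — {module}
2. shield@(1, -1) [-x clear] — {module, shield}
3. connector@(0, -1) [-x clear] — {connector, module, shield}
4. bezel@(1, 0) [-x clear] — {bezel, connector, module, shield}
5. fan@(2, 0) [+x clear] — {bezel, connector, fan, module, shield}
6. heatsink@(2, 1) [-x clear] — {bezel, connector, fan, heatsink, module, shield}
7. duct@(-1, -1) [-x clear] — {bezel, connector, duct, fan, heatsink, module, shield}
8. retainer@(0, 0) [-x clear] — {bezel, connector, duct, fan, heatsink, module, retainer, shield}
9. pcb@(0, 1) [-x clear] — {bezel, connector, duct, fan, heatsink, module, pcb, retainer, shield}

Valid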